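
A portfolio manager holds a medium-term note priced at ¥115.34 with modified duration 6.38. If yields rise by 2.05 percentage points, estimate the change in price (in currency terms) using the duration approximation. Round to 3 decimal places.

Duration approximation: ΔP/P ≈ -D_mod · Δy = -6.38 × (+0.0205) = -0.130790.
ΔP ≈ 115.34 × (-0.130790) = -15.0853186.

-¥15.085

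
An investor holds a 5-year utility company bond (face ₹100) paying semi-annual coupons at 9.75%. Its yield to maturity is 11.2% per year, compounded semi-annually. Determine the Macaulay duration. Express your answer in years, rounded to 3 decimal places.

4.043 years

Periodic yield y = 0.056. Discount each cash flow and weight by its period:
  t   CF        PV=CF/(1+0.056)^t    t·PV
  1        4.875         4.6165         4.6165
  2        4.875         4.3717         8.7433
  3        4.875         4.1398        12.4195
  4        4.875         3.9203        15.6812
  5        4.875         3.7124        18.5620
  6        4.875         3.5155        21.0932
  7        4.875         3.3291        23.3037
  8        4.875         3.1526        25.2205
  9        4.875         2.9854        26.8684
  10     104.875        60.8181       608.1809
  Σ                     94.5613       764.6892
Price P = Σ PV = 94.5613.
Macaulay duration = Σ(t·PV) / P = 764.6892 / 94.5613 = 8.08670 half-year periods.
In years: 8.08670 / 2 = 4.04335 years.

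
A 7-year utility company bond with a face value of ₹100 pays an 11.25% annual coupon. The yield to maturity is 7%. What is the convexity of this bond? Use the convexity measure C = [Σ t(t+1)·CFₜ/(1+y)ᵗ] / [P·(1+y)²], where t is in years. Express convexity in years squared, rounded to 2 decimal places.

34.09

With y = 0.07:
  t   CF        PV=CF/(1+0.07)^t    t·PV        t(t+1)·PV
  1        11.25        10.5140        10.5140          21.0280
  2        11.25         9.8262        19.6524          58.9571
  3        11.25         9.1834        27.5501         110.2002
  4        11.25         8.5826        34.3303         171.6514
  5        11.25         8.0211        40.1055         240.6328
  6        11.25         7.4964        44.9781         314.8467
  7       111.25        69.2809       484.9664       3,879.7309
  Σ                    122.9045       662.0967       4,797.0472
P = 122.9045.
Convexity = Σ t(t+1)·PV / [P·(1+y)²] = 4,797.0472 / (122.9045 × 1.144900) = 34.09092.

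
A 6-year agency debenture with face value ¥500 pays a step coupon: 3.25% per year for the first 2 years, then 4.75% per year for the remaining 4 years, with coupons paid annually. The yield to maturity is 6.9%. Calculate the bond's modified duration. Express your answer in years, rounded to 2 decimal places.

5.09 years

Periodic yield y = 0.069. First find Macaulay duration:
  t   CF        PV=CF/(1+0.069)^t    t·PV
  1        16.25        15.2011        15.2011
  2        16.25        14.2199        28.4399
  3        23.75        19.4415        58.3246
  4        23.75        18.1867        72.7466
  5        23.75        17.0128        85.0639
  6       523.75       350.9601     2,105.7609
  Σ                    435.0222     2,365.5370
P = 435.0222; Macaulay duration = 2,365.5370 / 435.0222 = 5.43774 years.
Modified duration = D_Mac / (1 + y) = 5.43774 / 1.069 = 5.08675 years.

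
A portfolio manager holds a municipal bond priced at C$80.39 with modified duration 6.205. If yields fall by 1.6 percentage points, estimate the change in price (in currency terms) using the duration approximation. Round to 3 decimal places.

+C$7.981

Duration approximation: ΔP/P ≈ -D_mod · Δy = -6.205 × (-0.016) = +0.099280.
ΔP ≈ 80.39 × (+0.099280) = +7.9811192.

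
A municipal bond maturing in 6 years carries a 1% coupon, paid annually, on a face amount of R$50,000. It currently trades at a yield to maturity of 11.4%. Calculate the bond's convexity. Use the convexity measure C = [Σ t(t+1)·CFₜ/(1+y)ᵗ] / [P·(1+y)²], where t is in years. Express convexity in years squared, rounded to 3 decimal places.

32.305

With y = 0.114:
  t   CF        PV=CF/(1+0.114)^t    t·PV        t(t+1)·PV
  1       500.00       448.8330       448.8330         897.6661
  2       500.00       402.9022       805.8044       2,417.4131
  3       500.00       361.6716     1,085.0149       4,340.0594
  4       500.00       324.6603     1,298.6414       6,493.2068
  5       500.00       291.4366     1,457.1829       8,743.0972
  6    50,500.00    26,422.8849   158,537.3095   1,109,761.1662
  Σ                 28,252.3887   163,632.7859   1,132,652.6088
P = 28,252.3887.
Convexity = Σ t(t+1)·PV / [P·(1+y)²] = 1,132,652.6088 / (28,252.3887 × 1.240996) = 32.30511.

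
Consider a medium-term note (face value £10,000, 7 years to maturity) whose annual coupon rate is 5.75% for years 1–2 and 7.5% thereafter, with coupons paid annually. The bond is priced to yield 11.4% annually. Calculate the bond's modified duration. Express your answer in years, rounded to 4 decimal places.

Periodic yield y = 0.114. First find Macaulay duration:
  t   CF        PV=CF/(1+0.114)^t    t·PV
  1       575.00       516.1580       516.1580
  2       575.00       463.3375       926.6750
  3       750.00       542.5074     1,627.5223
  4       750.00       486.9905     1,947.9620
  5       750.00       437.1549     2,185.7743
  6       750.00       392.4191     2,354.5145
  7    10,750.00     5,049.0786    35,343.5499
  Σ                  7,887.6459    44,902.1561
P = 7,887.6459; Macaulay duration = 44,902.1561 / 7,887.6459 = 5.69272 years.
Modified duration = D_Mac / (1 + y) = 5.69272 / 1.114 = 5.11016 years.

5.1102 years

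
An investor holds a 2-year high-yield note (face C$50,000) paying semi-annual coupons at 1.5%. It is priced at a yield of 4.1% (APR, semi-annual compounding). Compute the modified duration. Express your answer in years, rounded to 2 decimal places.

Periodic yield y = 0.0205. First find Macaulay duration:
  t   CF        PV=CF/(1+0.0205)^t    t·PV
  1       375.00       367.4669       367.4669
  2       375.00       360.0852       720.1704
  3       375.00       352.8517     1,058.5552
  4    50,375.00    46,447.5727   185,790.2907
  Σ                 47,527.9765   187,936.4832
P = 47,527.9765; Macaulay duration = 187,936.4832 / 47,527.9765 = 3.95423 half-year periods = 1.97711 years.
Modified duration = D_Mac / (1 + y) = 1.97711 / 1.0205 = 1.93740 years.

1.94 years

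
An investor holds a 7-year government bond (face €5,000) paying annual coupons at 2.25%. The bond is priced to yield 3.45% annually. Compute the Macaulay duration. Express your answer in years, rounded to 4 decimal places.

Periodic yield y = 0.0345. Discount each cash flow and weight by its year:
  t   CF        PV=CF/(1+0.0345)^t    t·PV
  1       112.50       108.7482       108.7482
  2       112.50       105.1215       210.2430
  3       112.50       101.6158       304.8473
  4       112.50        98.2269       392.9077
  5       112.50        94.9511       474.7556
  6       112.50        91.7845       550.7073
  7     5,112.50     4,031.9938    28,223.9566
  Σ                  4,632.4418    30,266.1656
Price P = Σ PV = 4,632.4418.
Macaulay duration = Σ(t·PV) / P = 30,266.1656 / 4,632.4418 = 6.53352 years.

6.5335 years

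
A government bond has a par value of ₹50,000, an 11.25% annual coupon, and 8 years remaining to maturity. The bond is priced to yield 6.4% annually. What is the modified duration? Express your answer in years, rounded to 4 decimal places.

5.6123 years

Periodic yield y = 0.064. First find Macaulay duration:
  t   CF        PV=CF/(1+0.064)^t    t·PV
  1     5,625.00     5,286.6541     5,286.6541
  2     5,625.00     4,968.6599     9,937.3198
  3     5,625.00     4,669.7931    14,009.3794
  4     5,625.00     4,388.9033    17,555.6133
  5     5,625.00     4,124.9091    20,624.5457
  6     5,625.00     3,876.7943    23,260.7658
  7     5,625.00     3,643.6037    25,505.2257
  8    55,625.00    33,863.9021   270,911.2170
  Σ                 64,823.2198   387,090.7210
P = 64,823.2198; Macaulay duration = 387,090.7210 / 64,823.2198 = 5.97148 years.
Modified duration = D_Mac / (1 + y) = 5.97148 / 1.064 = 5.61230 years.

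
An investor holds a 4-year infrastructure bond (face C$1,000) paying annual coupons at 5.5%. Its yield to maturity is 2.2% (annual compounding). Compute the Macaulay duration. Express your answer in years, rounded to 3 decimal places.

3.717 years

Periodic yield y = 0.022. Discount each cash flow and weight by its year:
  t   CF        PV=CF/(1+0.022)^t    t·PV
  1        55.00        53.8160        53.8160
  2        55.00        52.6576       105.3152
  3        55.00        51.5241       154.5722
  4     1,055.00       967.0499     3,868.1995
  Σ                  1,125.0476     4,181.9029
Price P = Σ PV = 1,125.0476.
Macaulay duration = Σ(t·PV) / P = 4,181.9029 / 1,125.0476 = 3.71709 years.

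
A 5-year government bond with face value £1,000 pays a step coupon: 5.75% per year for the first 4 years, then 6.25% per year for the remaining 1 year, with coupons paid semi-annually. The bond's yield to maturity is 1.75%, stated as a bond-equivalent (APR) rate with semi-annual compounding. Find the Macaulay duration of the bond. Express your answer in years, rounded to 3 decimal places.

Periodic yield y = 0.00875. Discount each cash flow and weight by its period:
  t   CF        PV=CF/(1+0.00875)^t    t·PV
  1        28.75        28.5006        28.5006
  2        28.75        28.2534        56.5068
  3        28.75        28.0083        84.0250
  4        28.75        27.7654       111.0615
  5        28.75        27.5245       137.6227
  6        28.75        27.2858       163.7148
  7        28.75        27.0491       189.3438
  8        28.75        26.8145       214.5159
  9        31.25        28.8934       260.0403
  10    1,031.25       945.2104     9,452.1038
  Σ                  1,195.3054    10,697.4352
Price P = Σ PV = 1,195.3054.
Macaulay duration = Σ(t·PV) / P = 10,697.4352 / 1,195.3054 = 8.94954 half-year periods.
In years: 8.94954 / 2 = 4.47477 years.

4.475 years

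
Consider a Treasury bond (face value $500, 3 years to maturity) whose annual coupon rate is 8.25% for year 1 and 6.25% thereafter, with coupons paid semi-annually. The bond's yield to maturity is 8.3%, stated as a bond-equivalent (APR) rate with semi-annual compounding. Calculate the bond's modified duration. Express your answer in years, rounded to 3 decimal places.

2.626 years

Periodic yield y = 0.0415. First find Macaulay duration:
  t   CF        PV=CF/(1+0.0415)^t    t·PV
  1       20.625        19.8032        19.8032
  2       20.625        19.0141        38.0282
  3       15.625        13.8306        41.4919
  4       15.625        13.2795        53.1181
  5       15.625        12.7504        63.7520
  6      515.625       403.9972     2,423.9830
  Σ                    482.6750     2,640.1764
P = 482.6750; Macaulay duration = 2,640.1764 / 482.6750 = 5.46988 half-year periods = 2.73494 years.
Modified duration = D_Mac / (1 + y) = 2.73494 / 1.0415 = 2.62596 years.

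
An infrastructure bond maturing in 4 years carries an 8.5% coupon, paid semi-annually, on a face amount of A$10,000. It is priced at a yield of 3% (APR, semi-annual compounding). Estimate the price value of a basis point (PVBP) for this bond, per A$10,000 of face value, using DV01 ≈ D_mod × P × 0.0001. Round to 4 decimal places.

Periodic yield y = 0.015.
  t   CF        PV=CF/(1+0.015)^t    t·PV
  1       425.00       418.7192       418.7192
  2       425.00       412.5312       825.0625
  3       425.00       406.4347     1,219.3042
  4       425.00       400.4283     1,601.7132
  5       425.00       394.5106     1,972.5532
  6       425.00       388.6804     2,332.0826
  7       425.00       382.9364     2,680.5547
  8    10,425.00     9,254.3885    74,035.1077
  Σ                 12,058.6294    85,085.0973
P = 12,058.6294; D_Mac = 7.05595 half-year periods = 3.52798 yrs; D_mod = 3.47584 yrs.
DV01 ≈ 3.47584 × 12,058.6294 × 0.0001 = 4.191384.

A$4.1914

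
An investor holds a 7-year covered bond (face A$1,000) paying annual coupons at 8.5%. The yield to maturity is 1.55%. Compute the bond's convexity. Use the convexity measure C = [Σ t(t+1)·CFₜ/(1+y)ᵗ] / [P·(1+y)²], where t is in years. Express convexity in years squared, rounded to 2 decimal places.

42.18

With y = 0.0155:
  t   CF        PV=CF/(1+0.0155)^t    t·PV        t(t+1)·PV
  1        85.00        83.7026        83.7026         167.4052
  2        85.00        82.4250       164.8500         494.5501
  3        85.00        81.1669       243.5008         974.0032
  4        85.00        79.9280       319.7122       1,598.5610
  5        85.00        78.7081       393.5404       2,361.2422
  6        85.00        77.5067       465.0403       3,255.2822
  7     1,085.00       974.2496     6,819.7473      54,557.9786
  Σ                  1,457.6870     8,490.0937      63,409.0226
P = 1,457.6870.
Convexity = Σ t(t+1)·PV / [P·(1+y)²] = 63,409.0226 / (1,457.6870 × 1.031240) = 42.18198.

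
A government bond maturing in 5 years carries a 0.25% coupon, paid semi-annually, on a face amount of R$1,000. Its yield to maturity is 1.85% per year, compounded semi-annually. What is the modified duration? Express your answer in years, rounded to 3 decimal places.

4.925 years

Periodic yield y = 0.00925. First find Macaulay duration:
  t   CF        PV=CF/(1+0.00925)^t    t·PV
  1         1.25         1.2385         1.2385
  2         1.25         1.2272         2.4544
  3         1.25         1.2159         3.6478
  4         1.25         1.2048         4.8192
  5         1.25         1.1938         5.9688
  6         1.25         1.1828         7.0969
  7         1.25         1.1720         8.2038
  8         1.25         1.1612         9.2899
  9         1.25         1.1506        10.3553
  10    1,001.25       913.1770     9,131.7697
  Σ                    923.9238     9,184.8443
P = 923.9238; Macaulay duration = 9,184.8443 / 923.9238 = 9.94113 half-year periods = 4.97056 years.
Modified duration = D_Mac / (1 + y) = 4.97056 / 1.00925 = 4.92501 years.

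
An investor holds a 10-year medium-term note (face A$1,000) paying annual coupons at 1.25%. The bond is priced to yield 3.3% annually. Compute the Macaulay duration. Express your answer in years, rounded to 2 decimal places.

Periodic yield y = 0.033. Discount each cash flow and weight by its year:
  t   CF        PV=CF/(1+0.033)^t    t·PV
  1        12.50        12.1007        12.1007
  2        12.50        11.7141        23.4282
  3        12.50        11.3399        34.0197
  4        12.50        10.9776        43.9105
  5        12.50        10.6269        53.1347
  6        12.50        10.2875        61.7247
  7        12.50         9.9588        69.7117
  8        12.50         9.6407        77.1254
  9        12.50         9.3327        83.9943
  10    1,012.50       731.7990     7,317.9901
  Σ                    827.7779     7,777.1401
Price P = Σ PV = 827.7779.
Macaulay duration = Σ(t·PV) / P = 7,777.1401 / 827.7779 = 9.39520 years.

9.40 years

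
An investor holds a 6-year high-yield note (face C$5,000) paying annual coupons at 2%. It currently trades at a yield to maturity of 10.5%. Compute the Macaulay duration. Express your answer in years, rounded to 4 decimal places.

Periodic yield y = 0.105. Discount each cash flow and weight by its year:
  t   CF        PV=CF/(1+0.105)^t    t·PV
  1       100.00        90.4977        90.4977
  2       100.00        81.8984       163.7968
  3       100.00        74.1162       222.3486
  4       100.00        67.0735       268.2939
  5       100.00        60.7000       303.4999
  6     5,100.00     2,801.5379    16,809.2276
  Σ                  3,175.8238    17,857.6647
Price P = Σ PV = 3,175.8238.
Macaulay duration = Σ(t·PV) / P = 17,857.6647 / 3,175.8238 = 5.62300 years.

5.6230 years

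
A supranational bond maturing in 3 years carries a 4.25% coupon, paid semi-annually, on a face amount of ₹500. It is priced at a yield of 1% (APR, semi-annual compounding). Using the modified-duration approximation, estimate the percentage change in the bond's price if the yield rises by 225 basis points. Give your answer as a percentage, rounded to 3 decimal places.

-6.395%

Periodic yield y = 0.005. Modified duration first:
  t   CF        PV=CF/(1+0.005)^t    t·PV
  1       10.625        10.5721        10.5721
  2       10.625        10.5195        21.0391
  3       10.625        10.4672        31.4016
  4       10.625        10.4151        41.6605
  5       10.625        10.3633        51.8166
  6      510.625       495.5708     2,973.4248
  Σ                    547.9081     3,129.9147
P = 547.9081; D_Mac = 5.71248 half-year periods = 2.85624 yrs; D_mod = 2.85624/(1+0.005) = 2.84203 yrs.
ΔP/P ≈ -D_mod · Δy = -2.84203 × (+0.0225) = -0.063946 = -6.3946%.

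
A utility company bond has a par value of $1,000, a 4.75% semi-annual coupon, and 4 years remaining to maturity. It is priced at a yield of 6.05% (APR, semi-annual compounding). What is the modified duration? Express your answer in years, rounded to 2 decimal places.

3.57 years

Periodic yield y = 0.03025. First find Macaulay duration:
  t   CF        PV=CF/(1+0.03025)^t    t·PV
  1        23.75        23.0527        23.0527
  2        23.75        22.3758        44.7516
  3        23.75        21.7188        65.1564
  4        23.75        21.0811        84.3244
  5        23.75        20.4621       102.3106
  6        23.75        19.8613       119.1679
  7        23.75        19.2781       134.9470
  8     1,023.75       806.5902     6,452.7214
  Σ                    954.4201     7,026.4319
P = 954.4201; Macaulay duration = 7,026.4319 / 954.4201 = 7.36199 half-year periods = 3.68100 years.
Modified duration = D_Mac / (1 + y) = 3.68100 / 1.03025 = 3.57291 years.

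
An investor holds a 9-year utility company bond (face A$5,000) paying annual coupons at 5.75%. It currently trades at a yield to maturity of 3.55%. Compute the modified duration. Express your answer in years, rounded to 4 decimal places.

Periodic yield y = 0.0355. First find Macaulay duration:
  t   CF        PV=CF/(1+0.0355)^t    t·PV
  1       287.50       277.6437       277.6437
  2       287.50       268.1252       536.2504
  3       287.50       258.9331       776.7992
  4       287.50       250.0561     1,000.2244
  5       287.50       241.4834     1,207.4171
  6       287.50       233.2047     1,399.2280
  7       287.50       225.2097     1,576.4680
  8       287.50       217.4889     1,739.9109
  9     5,287.50     3,862.7753    34,764.9781
  Σ                  5,834.9200    43,278.9199
P = 5,834.9200; Macaulay duration = 43,278.9199 / 5,834.9200 = 7.41723 years.
Modified duration = D_Mac / (1 + y) = 7.41723 / 1.0355 = 7.16294 years.

7.1629 years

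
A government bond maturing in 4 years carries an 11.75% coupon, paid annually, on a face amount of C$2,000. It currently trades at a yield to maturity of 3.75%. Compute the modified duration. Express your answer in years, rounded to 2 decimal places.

3.36 years

Periodic yield y = 0.0375. First find Macaulay duration:
  t   CF        PV=CF/(1+0.0375)^t    t·PV
  1       235.00       226.5060       226.5060
  2       235.00       218.3191       436.6381
  3       235.00       210.4280       631.2840
  4     2,235.00     1,928.9684     7,715.8735
  Σ                  2,584.2215     9,010.3016
P = 2,584.2215; Macaulay duration = 9,010.3016 / 2,584.2215 = 3.48666 years.
Modified duration = D_Mac / (1 + y) = 3.48666 / 1.0375 = 3.36064 years.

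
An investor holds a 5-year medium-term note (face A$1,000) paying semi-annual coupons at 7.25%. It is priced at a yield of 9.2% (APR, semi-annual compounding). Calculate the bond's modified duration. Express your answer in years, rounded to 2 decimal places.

4.06 years

Periodic yield y = 0.046. First find Macaulay duration:
  t   CF        PV=CF/(1+0.046)^t    t·PV
  1        36.25        34.6558        34.6558
  2        36.25        33.1318        66.2635
  3        36.25        31.6747        95.0242
  4        36.25        30.2818       121.1271
  5        36.25        28.9501       144.7503
  6        36.25        27.6769       166.0616
  7        36.25        26.4598       185.2185
  8        36.25        25.2962       202.3692
  9        36.25        24.1837       217.6534
  10    1,036.25       660.9182     6,609.1818
  Σ                    923.2289     7,842.3054
P = 923.2289; Macaulay duration = 7,842.3054 / 923.2289 = 8.49443 half-year periods = 4.24722 years.
Modified duration = D_Mac / (1 + y) = 4.24722 / 1.046 = 4.06044 years.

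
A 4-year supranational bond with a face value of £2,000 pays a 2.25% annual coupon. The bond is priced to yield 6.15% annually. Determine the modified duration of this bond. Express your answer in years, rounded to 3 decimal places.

3.635 years

Periodic yield y = 0.0615. First find Macaulay duration:
  t   CF        PV=CF/(1+0.0615)^t    t·PV
  1        45.00        42.3928        42.3928
  2        45.00        39.9367        79.8735
  3        45.00        37.6229       112.8688
  4     2,045.00     1,610.6950     6,442.7801
  Σ                  1,730.6475     6,677.9152
P = 1,730.6475; Macaulay duration = 6,677.9152 / 1,730.6475 = 3.85862 years.
Modified duration = D_Mac / (1 + y) = 3.85862 / 1.0615 = 3.63507 years.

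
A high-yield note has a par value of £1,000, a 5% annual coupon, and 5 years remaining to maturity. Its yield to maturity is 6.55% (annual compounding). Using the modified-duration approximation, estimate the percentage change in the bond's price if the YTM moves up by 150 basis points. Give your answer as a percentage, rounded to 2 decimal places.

-6.37%

Periodic yield y = 0.0655. Modified duration first:
  t   CF        PV=CF/(1+0.0655)^t    t·PV
  1        50.00        46.9263        46.9263
  2        50.00        44.0416        88.0832
  3        50.00        41.3342       124.0026
  4        50.00        38.7933       155.1730
  5     1,050.00       764.5784     3,822.8920
  Σ                    935.6738     4,237.0772
P = 935.6738; D_Mac = 4.52837 yrs; D_mod = 4.52837/(1+0.0655) = 4.25000 yrs.
ΔP/P ≈ -D_mod · Δy = -4.25000 × (+0.015) = -0.063750 = -6.3750%.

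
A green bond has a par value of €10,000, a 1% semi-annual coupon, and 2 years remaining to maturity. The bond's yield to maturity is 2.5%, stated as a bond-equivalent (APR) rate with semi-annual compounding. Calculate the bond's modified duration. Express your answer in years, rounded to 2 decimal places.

1.96 years

Periodic yield y = 0.0125. First find Macaulay duration:
  t   CF        PV=CF/(1+0.0125)^t    t·PV
  1        50.00        49.3827        49.3827
  2        50.00        48.7731        97.5461
  3        50.00        48.1709       144.5127
  4    10,050.00     9,562.8190    38,251.2759
  Σ                  9,709.1457    38,542.7174
P = 9,709.1457; Macaulay duration = 38,542.7174 / 9,709.1457 = 3.96973 half-year periods = 1.98487 years.
Modified duration = D_Mac / (1 + y) = 1.98487 / 1.0125 = 1.96036 years.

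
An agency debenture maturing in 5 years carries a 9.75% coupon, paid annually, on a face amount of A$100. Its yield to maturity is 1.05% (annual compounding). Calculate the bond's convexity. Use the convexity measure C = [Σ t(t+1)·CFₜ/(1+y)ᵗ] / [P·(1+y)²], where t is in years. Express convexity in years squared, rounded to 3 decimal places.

With y = 0.0105:
  t   CF        PV=CF/(1+0.0105)^t    t·PV        t(t+1)·PV
  1         9.75         9.6487         9.6487          19.2974
  2         9.75         9.5484        19.0969          57.2906
  3         9.75         9.4492        28.3476         113.3906
  4         9.75         9.3510        37.4041         187.0206
  5       109.75       104.1653       520.8263       3,124.9581
  Σ                    142.1626       615.3236       3,501.9571
P = 142.1626.
Convexity = Σ t(t+1)·PV / [P·(1+y)²] = 3,501.9571 / (142.1626 × 1.021110) = 24.12419.

24.124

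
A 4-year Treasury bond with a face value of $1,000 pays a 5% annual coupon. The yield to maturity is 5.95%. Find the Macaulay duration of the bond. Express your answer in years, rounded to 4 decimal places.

Periodic yield y = 0.0595. Discount each cash flow and weight by its year:
  t   CF        PV=CF/(1+0.0595)^t    t·PV
  1        50.00        47.1921        47.1921
  2        50.00        44.5418        89.0837
  3        50.00        42.0404       126.1213
  4     1,050.00       833.2694     3,333.0778
  Σ                    967.0438     3,595.4748
Price P = Σ PV = 967.0438.
Macaulay duration = Σ(t·PV) / P = 3,595.4748 / 967.0438 = 3.71801 years.

3.7180 years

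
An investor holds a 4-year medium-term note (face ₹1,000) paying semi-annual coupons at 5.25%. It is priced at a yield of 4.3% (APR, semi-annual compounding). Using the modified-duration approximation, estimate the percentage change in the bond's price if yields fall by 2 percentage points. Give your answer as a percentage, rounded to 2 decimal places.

+7.18%

Periodic yield y = 0.0215. Modified duration first:
  t   CF        PV=CF/(1+0.0215)^t    t·PV
  1        26.25        25.6975        25.6975
  2        26.25        25.1566        50.3133
  3        26.25        24.6272        73.8815
  4        26.25        24.1088        96.4353
  5        26.25        23.6014       118.0069
  6        26.25        23.1046       138.6278
  7        26.25        22.6183       158.3284
  8     1,026.25       865.6577     6,925.2617
  Σ                  1,034.5722     7,586.5523
P = 1,034.5722; D_Mac = 7.33303 half-year periods = 3.66652 yrs; D_mod = 3.66652/(1+0.0215) = 3.58935 yrs.
ΔP/P ≈ -D_mod · Δy = -3.58935 × (-0.02) = +0.071787 = +7.1787%.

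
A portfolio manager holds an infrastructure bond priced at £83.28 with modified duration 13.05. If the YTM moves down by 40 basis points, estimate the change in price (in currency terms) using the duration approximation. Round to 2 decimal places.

+£4.35

Duration approximation: ΔP/P ≈ -D_mod · Δy = -13.05 × (-0.004) = +0.052200.
ΔP ≈ 83.28 × (+0.052200) = +4.347216.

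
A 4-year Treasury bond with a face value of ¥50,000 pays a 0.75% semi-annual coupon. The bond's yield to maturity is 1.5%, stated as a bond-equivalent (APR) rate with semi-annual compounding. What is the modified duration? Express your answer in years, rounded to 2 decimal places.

3.92 years

Periodic yield y = 0.0075. First find Macaulay duration:
  t   CF        PV=CF/(1+0.0075)^t    t·PV
  1       187.50       186.1042       186.1042
  2       187.50       184.7188       369.4377
  3       187.50       183.3437       550.0312
  4       187.50       181.9789       727.9156
  5       187.50       180.6242       903.1211
  6       187.50       179.2796     1,075.6778
  7       187.50       177.9450     1,245.6153
  8    50,187.50    47,275.3904   378,203.1234
  Σ                 48,549.3850   383,261.0263
P = 48,549.3850; Macaulay duration = 383,261.0263 / 48,549.3850 = 7.89425 half-year periods = 3.94713 years.
Modified duration = D_Mac / (1 + y) = 3.94713 / 1.0075 = 3.91774 years.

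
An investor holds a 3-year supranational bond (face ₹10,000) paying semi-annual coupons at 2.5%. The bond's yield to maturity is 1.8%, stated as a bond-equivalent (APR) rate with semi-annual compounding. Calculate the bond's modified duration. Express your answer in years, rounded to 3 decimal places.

2.884 years

Periodic yield y = 0.009. First find Macaulay duration:
  t   CF        PV=CF/(1+0.009)^t    t·PV
  1       125.00       123.8850       123.8850
  2       125.00       122.7800       245.5600
  3       125.00       121.6849       365.0546
  4       125.00       120.5995       482.3978
  5       125.00       119.5237       597.6187
  6    10,125.00     9,595.0675    57,570.4050
  Σ                 10,203.5406    59,384.9212
P = 10,203.5406; Macaulay duration = 59,384.9212 / 10,203.5406 = 5.82003 half-year periods = 2.91002 years.
Modified duration = D_Mac / (1 + y) = 2.91002 / 1.009 = 2.88406 years.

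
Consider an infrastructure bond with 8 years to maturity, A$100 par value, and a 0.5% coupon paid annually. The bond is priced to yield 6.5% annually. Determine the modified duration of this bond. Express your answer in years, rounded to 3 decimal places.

7.339 years

Periodic yield y = 0.065. First find Macaulay duration:
  t   CF        PV=CF/(1+0.065)^t    t·PV
  1         0.50         0.4695         0.4695
  2         0.50         0.4408         0.8817
  3         0.50         0.4139         1.2418
  4         0.50         0.3887         1.5546
  5         0.50         0.3649         1.8247
  6         0.50         0.3427         2.0560
  7         0.50         0.3218         2.2523
  8       100.50        60.7252       485.8019
  Σ                     63.4675       496.0824
P = 63.4675; Macaulay duration = 496.0824 / 63.4675 = 7.81632 years.
Modified duration = D_Mac / (1 + y) = 7.81632 / 1.065 = 7.33927 years.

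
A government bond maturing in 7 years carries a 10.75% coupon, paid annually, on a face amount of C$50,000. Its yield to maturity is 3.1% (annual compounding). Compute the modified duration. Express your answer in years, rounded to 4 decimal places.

Periodic yield y = 0.031. First find Macaulay duration:
  t   CF        PV=CF/(1+0.031)^t    t·PV
  1     5,375.00     5,213.3851     5,213.3851
  2     5,375.00     5,056.6295    10,113.2591
  3     5,375.00     4,904.5873    14,713.7620
  4     5,375.00     4,757.1167    19,028.4669
  5     5,375.00     4,614.0802    23,070.4012
  6     5,375.00     4,475.3446    26,852.0673
  7    55,375.00    44,720.1326   313,040.9279
  Σ                 73,741.2760   412,032.2695
P = 73,741.2760; Macaulay duration = 412,032.2695 / 73,741.2760 = 5.58754 years.
Modified duration = D_Mac / (1 + y) = 5.58754 / 1.031 = 5.41953 years.

5.4195 years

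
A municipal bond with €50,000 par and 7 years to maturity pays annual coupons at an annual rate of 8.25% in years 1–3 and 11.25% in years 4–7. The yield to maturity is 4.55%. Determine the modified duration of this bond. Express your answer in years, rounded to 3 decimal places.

Periodic yield y = 0.0455. First find Macaulay duration:
  t   CF        PV=CF/(1+0.0455)^t    t·PV
  1     4,125.00     3,945.4806     3,945.4806
  2     4,125.00     3,773.7739     7,547.5478
  3     4,125.00     3,609.5399    10,828.6196
  4     5,625.00     4,707.8908    18,831.5631
  5     5,625.00     4,503.0041    22,515.0204
  6     5,625.00     4,307.0340    25,842.2042
  7    55,625.00    40,738.1932   285,167.3527
  Σ                 65,584.9165   374,677.7885
P = 65,584.9165; Macaulay duration = 374,677.7885 / 65,584.9165 = 5.71287 years.
Modified duration = D_Mac / (1 + y) = 5.71287 / 1.0455 = 5.46424 years.

5.464 years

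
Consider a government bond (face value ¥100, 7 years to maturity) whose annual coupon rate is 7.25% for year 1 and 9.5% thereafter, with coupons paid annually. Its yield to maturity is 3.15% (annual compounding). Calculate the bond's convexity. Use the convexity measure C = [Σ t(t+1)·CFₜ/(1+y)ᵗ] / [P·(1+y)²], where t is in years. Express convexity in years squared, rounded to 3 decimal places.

With y = 0.0315:
  t   CF        PV=CF/(1+0.0315)^t    t·PV        t(t+1)·PV
  1         7.25         7.0286         7.0286          14.0572
  2         9.50         8.9286        17.8573          53.5718
  3         9.50         8.6560        25.9679         103.8717
  4         9.50         8.3916        33.5665         167.8327
  5         9.50         8.1354        40.6769         244.0612
  6         9.50         7.8869        47.3216         331.2512
  7       109.50        88.1312       616.9181       4,935.3450
  Σ                    137.1583       789.3369       5,849.9909
P = 137.1583.
Convexity = Σ t(t+1)·PV / [P·(1+y)²] = 5,849.9909 / (137.1583 × 1.063992) = 40.08617.

40.086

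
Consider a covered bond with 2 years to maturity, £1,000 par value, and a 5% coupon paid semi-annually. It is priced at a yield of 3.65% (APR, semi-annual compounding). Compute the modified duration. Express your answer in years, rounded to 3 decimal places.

Periodic yield y = 0.01825. First find Macaulay duration:
  t   CF        PV=CF/(1+0.01825)^t    t·PV
  1        25.00        24.5519        24.5519
  2        25.00        24.1119        48.2238
  3        25.00        23.6797        71.0392
  4     1,025.00       953.4682     3,813.8726
  Σ                  1,025.8117     3,957.6875
P = 1,025.8117; Macaulay duration = 3,957.6875 / 1,025.8117 = 3.85810 half-year periods = 1.92905 years.
Modified duration = D_Mac / (1 + y) = 1.92905 / 1.01825 = 1.89448 years.

1.894 years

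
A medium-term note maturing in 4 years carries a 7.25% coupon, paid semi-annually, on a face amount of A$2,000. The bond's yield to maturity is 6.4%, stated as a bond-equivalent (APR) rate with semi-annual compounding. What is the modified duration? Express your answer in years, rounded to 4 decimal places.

3.4408 years

Periodic yield y = 0.032. First find Macaulay duration:
  t   CF        PV=CF/(1+0.032)^t    t·PV
  1        72.50        70.2519        70.2519
  2        72.50        68.0736       136.1472
  3        72.50        65.9628       197.8883
  4        72.50        63.9174       255.6697
  5        72.50        61.9355       309.6774
  6        72.50        60.0150       360.0900
  7        72.50        58.1541       407.0785
  8     2,072.50     1,610.8569    12,886.8552
  Σ                  2,059.1672    14,623.6582
P = 2,059.1672; Macaulay duration = 14,623.6582 / 2,059.1672 = 7.10173 half-year periods = 3.55087 years.
Modified duration = D_Mac / (1 + y) = 3.55087 / 1.032 = 3.44076 years.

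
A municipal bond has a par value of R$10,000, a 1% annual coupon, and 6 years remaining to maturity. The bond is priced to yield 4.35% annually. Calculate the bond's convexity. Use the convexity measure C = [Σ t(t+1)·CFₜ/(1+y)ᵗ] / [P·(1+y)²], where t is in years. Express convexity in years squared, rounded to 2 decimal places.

With y = 0.0435:
  t   CF        PV=CF/(1+0.0435)^t    t·PV        t(t+1)·PV
  1       100.00        95.8313        95.8313         191.6627
  2       100.00        91.8365       183.6729         551.0187
  3       100.00        88.0081       264.0243       1,056.0972
  4       100.00        84.3393       337.3574       1,686.7868
  5       100.00        80.8235       404.1176       2,424.7054
  6    10,100.00     7,822.8797    46,937.2784     328,560.9486
  Σ                  8,263.7185    48,222.2818     334,471.2194
P = 8,263.7185.
Convexity = Σ t(t+1)·PV / [P·(1+y)²] = 334,471.2194 / (8,263.7185 × 1.088892) = 37.17049.

37.17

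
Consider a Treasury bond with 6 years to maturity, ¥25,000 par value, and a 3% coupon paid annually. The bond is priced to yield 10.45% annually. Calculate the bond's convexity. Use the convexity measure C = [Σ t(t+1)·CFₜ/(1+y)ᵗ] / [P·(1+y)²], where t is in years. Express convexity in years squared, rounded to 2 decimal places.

With y = 0.1045:
  t   CF        PV=CF/(1+0.1045)^t    t·PV        t(t+1)·PV
  1       750.00       679.0403       679.0403       1,358.0806
  2       750.00       614.7943     1,229.5886       3,688.7657
  3       750.00       556.6268     1,669.8804       6,679.5214
  4       750.00       503.9627     2,015.8507      10,079.2537
  5       750.00       456.2813     2,281.4065      13,688.4388
  6    25,750.00    14,183.4836    85,100.9019     595,706.3130
  Σ                 16,994.1890    92,976.6683     631,200.3732
P = 16,994.1890.
Convexity = Σ t(t+1)·PV / [P·(1+y)²] = 631,200.3732 / (16,994.1890 × 1.219920) = 30.44636.

30.45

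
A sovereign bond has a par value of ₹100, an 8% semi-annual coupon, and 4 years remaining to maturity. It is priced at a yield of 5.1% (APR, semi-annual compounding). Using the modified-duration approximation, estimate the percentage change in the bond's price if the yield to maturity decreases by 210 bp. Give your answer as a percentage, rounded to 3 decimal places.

Periodic yield y = 0.0255. Modified duration first:
  t   CF        PV=CF/(1+0.0255)^t    t·PV
  1         4.00         3.9005         3.9005
  2         4.00         3.8035         7.6071
  3         4.00         3.7090        11.1269
  4         4.00         3.6167        14.4670
  5         4.00         3.5268        17.6340
  6         4.00         3.4391        20.6347
  7         4.00         3.3536        23.4752
  8       104.00        85.0253       680.2022
  Σ                    110.3746       779.0475
P = 110.3746; D_Mac = 7.05822 half-year periods = 3.52911 yrs; D_mod = 3.52911/(1+0.0255) = 3.44135 yrs.
ΔP/P ≈ -D_mod · Δy = -3.44135 × (-0.021) = +0.072268 = +7.2268%.

+7.227%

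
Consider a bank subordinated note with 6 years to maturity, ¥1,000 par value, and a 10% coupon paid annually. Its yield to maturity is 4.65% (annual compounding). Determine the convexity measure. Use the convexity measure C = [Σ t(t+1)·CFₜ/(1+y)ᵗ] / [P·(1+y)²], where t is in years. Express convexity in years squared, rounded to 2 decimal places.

29.38

With y = 0.0465:
  t   CF        PV=CF/(1+0.0465)^t    t·PV        t(t+1)·PV
  1       100.00        95.5566        95.5566         191.1132
  2       100.00        91.3107       182.6213         547.8640
  3       100.00        87.2534       261.7602       1,047.0407
  4       100.00        83.3764       333.5055       1,667.5277
  5       100.00        79.6717       398.3583       2,390.1496
  6     1,100.00       837.4469     5,024.6815      35,172.7706
  Σ                  1,274.6156     6,296.4835      41,016.4659
P = 1,274.6156.
Convexity = Σ t(t+1)·PV / [P·(1+y)²] = 41,016.4659 / (1,274.6156 × 1.095162) = 29.38330.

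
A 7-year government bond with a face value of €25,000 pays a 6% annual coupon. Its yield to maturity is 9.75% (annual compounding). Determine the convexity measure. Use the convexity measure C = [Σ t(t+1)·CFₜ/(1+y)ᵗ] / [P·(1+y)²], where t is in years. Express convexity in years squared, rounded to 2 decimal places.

35.92

With y = 0.0975:
  t   CF        PV=CF/(1+0.0975)^t    t·PV        t(t+1)·PV
  1     1,500.00     1,366.7426     1,366.7426       2,733.4852
  2     1,500.00     1,245.3236     2,490.6471       7,471.9413
  3     1,500.00     1,134.6912     3,404.0735      13,616.2939
  4     1,500.00     1,033.8872     4,135.5487      20,677.7433
  5     1,500.00       942.0384     4,710.1921      28,261.1525
  6     1,500.00       858.3494     5,150.0961      36,050.6729
  7    26,500.00    13,817.0132    96,719.0922     773,752.7375
  Σ                 20,398.0454   117,976.3923     882,564.0267
P = 20,398.0454.
Convexity = Σ t(t+1)·PV / [P·(1+y)²] = 882,564.0267 / (20,398.0454 × 1.204506) = 35.92102.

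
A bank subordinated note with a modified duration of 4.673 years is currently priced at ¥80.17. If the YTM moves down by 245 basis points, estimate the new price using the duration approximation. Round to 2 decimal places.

Duration approximation: ΔP/P ≈ -D_mod · Δy = -4.673 × (-0.0245) = +0.1144885.
New price ≈ 80.17 × (1 + 0.1144885) = 89.348543045.

¥89.35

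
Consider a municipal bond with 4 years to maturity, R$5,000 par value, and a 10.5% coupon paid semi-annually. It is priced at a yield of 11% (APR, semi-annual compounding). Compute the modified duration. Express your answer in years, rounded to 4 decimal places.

3.1861 years

Periodic yield y = 0.055. First find Macaulay duration:
  t   CF        PV=CF/(1+0.055)^t    t·PV
  1       262.50       248.8152       248.8152
  2       262.50       235.8438       471.6875
  3       262.50       223.5486       670.6458
  4       262.50       211.8944       847.5776
  5       262.50       200.8478     1,004.2388
  6       262.50       190.3770     1,142.2622
  7       262.50       180.4522     1,263.1651
  8     5,262.50     3,429.0391    27,432.3125
  Σ                  4,920.8179    33,080.7046
P = 4,920.8179; Macaulay duration = 33,080.7046 / 4,920.8179 = 6.72260 half-year periods = 3.36130 years.
Modified duration = D_Mac / (1 + y) = 3.36130 / 1.055 = 3.18607 years.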